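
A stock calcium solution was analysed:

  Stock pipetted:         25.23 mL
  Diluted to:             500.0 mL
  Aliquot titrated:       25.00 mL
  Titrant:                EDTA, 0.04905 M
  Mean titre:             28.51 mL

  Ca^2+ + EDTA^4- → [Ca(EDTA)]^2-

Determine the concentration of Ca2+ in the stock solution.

1.109 M

n(EDTA) = 0.02851 × 0.04905 = 1.398 × 10^-3 mol
n(Ca2+) in the aliquot = 1.398 × 10^-3 mol (1:1 ratio)
[Ca2+]_dilute = 1.398 × 10^-3 / 0.02500 = 0.05594 mol/L
Dilution factor = 500.0 / 25.23 = 19.82
[Ca2+]_stock = 0.05594 × 19.82 = 1.109 mol/L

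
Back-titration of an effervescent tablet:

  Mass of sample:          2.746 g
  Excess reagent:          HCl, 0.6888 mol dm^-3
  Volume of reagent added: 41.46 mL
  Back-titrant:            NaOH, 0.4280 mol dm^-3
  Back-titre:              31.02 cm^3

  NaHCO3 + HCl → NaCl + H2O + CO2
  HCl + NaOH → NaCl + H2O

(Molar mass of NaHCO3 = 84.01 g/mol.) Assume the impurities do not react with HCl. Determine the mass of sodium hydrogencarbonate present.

1.284 g

n(HCl) added = 0.04146 × 0.6888 = 0.02856 mol
n(NaOH) used in back-titration = 0.03102 × 0.4280 = 0.01328 mol
n(HCl) left over = 0.01328 mol (1:1 ratio)
n(HCl) consumed by analyte = 0.02856 − 0.01328 = 0.01528 mol
n(NaHCO3) = 0.01528 mol (1:1 ratio)
mass of NaHCO3 = 0.01528 × 84.01 = 1.284 g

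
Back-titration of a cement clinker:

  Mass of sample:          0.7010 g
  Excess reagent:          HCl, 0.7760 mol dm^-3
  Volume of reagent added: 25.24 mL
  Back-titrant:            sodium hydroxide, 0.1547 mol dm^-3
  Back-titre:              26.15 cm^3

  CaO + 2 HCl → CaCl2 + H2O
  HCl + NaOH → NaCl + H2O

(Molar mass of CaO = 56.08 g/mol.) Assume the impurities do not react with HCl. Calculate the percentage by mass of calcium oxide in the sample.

62.16 %

n(HCl) added = 0.02524 × 0.7760 = 0.01959 mol
n(NaOH) used in back-titration = 0.02615 × 0.1547 = 4.045 × 10^-3 mol
n(HCl) left over = 4.045 × 10^-3 mol (1:1 ratio)
n(HCl) consumed by analyte = 0.01959 − 4.045 × 10^-3 = 0.01554 mol
From the 1:2 ratio, n(CaO) = 1/2 × 0.01554 = 7.770 × 10^-3 mol
mass of CaO = 7.770 × 10^-3 × 56.08 = 0.4358 g
% CaO = 0.4358 / 0.7010 × 100 = 62.16 %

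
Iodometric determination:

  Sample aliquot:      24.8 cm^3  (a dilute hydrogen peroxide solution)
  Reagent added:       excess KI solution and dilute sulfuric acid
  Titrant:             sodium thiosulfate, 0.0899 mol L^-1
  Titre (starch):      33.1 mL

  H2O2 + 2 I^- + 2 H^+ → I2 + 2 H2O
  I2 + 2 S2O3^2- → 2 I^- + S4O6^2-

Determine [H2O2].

n(S2O3^2-) = 0.0331 × 0.0899 = 2.98 × 10^-3 mol
n(I2) = n(S2O3^2-)/2 = 1.49 × 10^-3 mol
n(H2O2) in the aliquot = 1.49 × 10^-3 mol (1:1 ratio)
[H2O2] = 1.49 × 10^-3 / 0.0248 = 0.0600 mol/L

0.0600 mol/L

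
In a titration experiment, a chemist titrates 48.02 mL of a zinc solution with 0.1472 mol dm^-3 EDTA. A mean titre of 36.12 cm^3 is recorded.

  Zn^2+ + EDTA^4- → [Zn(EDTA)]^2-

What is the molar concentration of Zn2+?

0.1107 mol/L

n(EDTA) = 0.03612 L × 0.1472 mol/L = 5.317 × 10^-3 mol
n(Zn2+) = 5.317 × 10^-3 mol (1:1 mole ratio)
[Zn2+] = 5.317 × 10^-3 mol / 0.04802 L = 0.1107 mol/L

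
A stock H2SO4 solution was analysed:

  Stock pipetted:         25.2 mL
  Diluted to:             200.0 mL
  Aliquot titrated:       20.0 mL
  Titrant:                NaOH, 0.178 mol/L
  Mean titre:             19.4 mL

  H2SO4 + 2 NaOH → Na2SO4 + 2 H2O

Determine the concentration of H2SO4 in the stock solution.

0.685 mol/L

n(NaOH) = 0.0194 × 0.178 = 3.45 × 10^-3 mol
From the 1:2 ratio, n(H2SO4) in the aliquot = 1/2 × 3.45 × 10^-3 = 1.73 × 10^-3 mol
[H2SO4]_dilute = 1.73 × 10^-3 / 0.0200 = 0.0863 mol/L
Dilution factor = 200.0 / 25.2 = 7.937
[H2SO4]_stock = 0.0863 × 7.937 = 0.685 mol/L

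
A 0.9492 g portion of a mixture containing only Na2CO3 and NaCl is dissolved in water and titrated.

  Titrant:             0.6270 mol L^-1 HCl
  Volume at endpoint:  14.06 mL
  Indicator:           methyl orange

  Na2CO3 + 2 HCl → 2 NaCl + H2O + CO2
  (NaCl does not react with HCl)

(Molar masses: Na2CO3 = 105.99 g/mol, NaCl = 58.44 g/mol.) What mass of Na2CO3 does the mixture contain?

n(HCl) = 0.01406 × 0.6270 = 8.816 × 10^-3 mol
Let x = n(Na2CO3), y = n(NaCl).
Titrant: 2x = 8.816 × 10^-3;  mass: 105.99x + 58.44y = 0.9492
Solving, x = 4.408 × 10^-3 mol, y = 8.248 × 10^-3 mol
mass of Na2CO3 = 4.408 × 10^-3 × 105.99 = 0.4672 g

0.4672 g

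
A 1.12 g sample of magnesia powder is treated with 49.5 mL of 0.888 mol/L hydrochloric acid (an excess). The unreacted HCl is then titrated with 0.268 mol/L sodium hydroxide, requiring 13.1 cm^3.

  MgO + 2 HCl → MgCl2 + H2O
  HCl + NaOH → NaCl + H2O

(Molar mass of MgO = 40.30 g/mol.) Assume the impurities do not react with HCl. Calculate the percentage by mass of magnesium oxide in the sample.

72.8 %

n(HCl) added = 0.0495 × 0.888 = 0.0440 mol
n(NaOH) used in back-titration = 0.0131 × 0.268 = 3.51 × 10^-3 mol
n(HCl) left over = 3.51 × 10^-3 mol (1:1 ratio)
n(HCl) consumed by analyte = 0.0440 − 3.51 × 10^-3 = 0.0404 mol
From the 1:2 ratio, n(MgO) = 1/2 × 0.0404 = 0.0202 mol
mass of MgO = 0.0202 × 40.30 = 0.815 g
% MgO = 0.815 / 1.12 × 100 = 72.8 %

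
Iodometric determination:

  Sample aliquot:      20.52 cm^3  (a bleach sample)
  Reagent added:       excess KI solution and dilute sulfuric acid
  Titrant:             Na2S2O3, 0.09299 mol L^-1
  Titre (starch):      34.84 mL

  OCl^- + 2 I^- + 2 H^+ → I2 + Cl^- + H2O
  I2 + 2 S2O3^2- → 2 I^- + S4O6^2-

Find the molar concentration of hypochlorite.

n(S2O3^2-) = 0.03484 × 0.09299 = 3.240 × 10^-3 mol
n(I2) = n(S2O3^2-)/2 = 1.620 × 10^-3 mol
n(OCl^-) in the aliquot = 1.620 × 10^-3 mol (1:1 ratio)
[OCl^-] = 1.620 × 10^-3 / 0.02052 = 0.07894 mol/L

0.07894 mol/L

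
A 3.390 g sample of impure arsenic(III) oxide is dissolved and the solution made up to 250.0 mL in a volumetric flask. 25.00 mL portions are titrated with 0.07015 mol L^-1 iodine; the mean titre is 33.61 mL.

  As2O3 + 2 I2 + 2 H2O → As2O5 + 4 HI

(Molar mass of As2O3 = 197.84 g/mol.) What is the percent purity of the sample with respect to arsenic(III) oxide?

68.80 %

n(I2) per titration = 0.03361 × 0.07015 = 2.358 × 10^-3 mol
From the 1:2 ratio, n(As2O3) in each aliquot = 1/2 × 2.358 × 10^-3 = 1.179 × 10^-3 mol
n(As2O3) in the whole flask = 1.179 × 10^-3 × 250.0/25.00 = 0.01179 mol
mass of As2O3 = 0.01179 × 197.84 = 2.332 g
% As2O3 = 2.332 / 3.390 × 100 = 68.80 %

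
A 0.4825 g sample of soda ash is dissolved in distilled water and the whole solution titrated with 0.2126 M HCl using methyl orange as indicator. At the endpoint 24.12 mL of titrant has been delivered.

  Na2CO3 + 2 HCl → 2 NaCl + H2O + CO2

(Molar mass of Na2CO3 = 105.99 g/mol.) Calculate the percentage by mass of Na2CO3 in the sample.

n(HCl) = 0.02412 L × 0.2126 mol/L = 5.128 × 10^-3 mol
From the 1:2 ratio, n(Na2CO3) = 1/2 × 5.128 × 10^-3 = 2.564 × 10^-3 mol
mass of Na2CO3 = 2.564 × 10^-3 × 105.99 g/mol = 0.2718 g
% Na2CO3 = 0.2718 / 0.4825 × 100 = 56.32 %

56.32 %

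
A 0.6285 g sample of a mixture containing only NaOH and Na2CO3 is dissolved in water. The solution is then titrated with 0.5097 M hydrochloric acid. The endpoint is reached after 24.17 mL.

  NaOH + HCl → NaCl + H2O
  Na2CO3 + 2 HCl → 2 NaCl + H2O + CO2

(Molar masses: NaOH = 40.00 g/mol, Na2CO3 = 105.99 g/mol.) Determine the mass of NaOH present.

0.07501 g

n(HCl) = 0.02417 × 0.5097 = 0.01232 mol
Let x = n(NaOH), y = n(Na2CO3).
Titrant: 1x + 2y = 0.01232;  mass: 40.00x + 105.99y = 0.6285
Solving, x = 1.875 × 10^-3 mol, y = 5.222 × 10^-3 mol
mass of NaOH = 1.875 × 10^-3 × 40.00 = 0.07501 g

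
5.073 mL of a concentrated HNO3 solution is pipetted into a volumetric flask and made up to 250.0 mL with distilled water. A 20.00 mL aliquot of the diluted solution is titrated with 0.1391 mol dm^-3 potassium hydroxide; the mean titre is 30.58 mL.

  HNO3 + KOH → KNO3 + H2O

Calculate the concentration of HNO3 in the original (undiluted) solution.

10.48 mol/L

n(KOH) = 0.03058 × 0.1391 = 4.254 × 10^-3 mol
n(HNO3) in the aliquot = 4.254 × 10^-3 mol (1:1 ratio)
[HNO3]_dilute = 4.254 × 10^-3 / 0.02000 = 0.2127 mol/L
Dilution factor = 250.0 / 5.073 = 49.28
[HNO3]_stock = 0.2127 × 49.28 = 10.48 mol/L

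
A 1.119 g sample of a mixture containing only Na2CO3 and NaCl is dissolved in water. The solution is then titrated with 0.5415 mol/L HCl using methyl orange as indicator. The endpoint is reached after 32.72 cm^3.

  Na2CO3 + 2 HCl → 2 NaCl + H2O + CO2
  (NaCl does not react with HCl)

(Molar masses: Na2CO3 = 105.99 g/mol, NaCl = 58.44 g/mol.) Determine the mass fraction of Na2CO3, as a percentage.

n(HCl) = 0.03272 × 0.5415 = 0.01772 mol
Let x = n(Na2CO3), y = n(NaCl).
Titrant: 2x = 0.01772;  mass: 105.99x + 58.44y = 1.119
Solving, x = 8.859 × 10^-3 mol, y = 3.081 × 10^-3 mol
mass of Na2CO3 = 8.859 × 10^-3 × 105.99 = 0.9390 g
% Na2CO3 = 0.9390 / 1.119 × 100 = 83.91 %

83.91 %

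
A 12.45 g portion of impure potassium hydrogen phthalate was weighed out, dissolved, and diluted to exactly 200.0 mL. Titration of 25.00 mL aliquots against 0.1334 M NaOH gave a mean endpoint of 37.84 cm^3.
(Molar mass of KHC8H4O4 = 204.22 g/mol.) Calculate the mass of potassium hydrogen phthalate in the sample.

KHC8H4O4 + NaOH → KNaC8H4O4 + H2O
n(NaOH) per titration = 0.03784 × 0.1334 = 5.048 × 10^-3 mol
n(KHC8H4O4) in each aliquot = 5.048 × 10^-3 mol (1:1 ratio)
n(KHC8H4O4) in the whole flask = 5.048 × 10^-3 × 200.0/25.00 = 0.04038 mol
mass of KHC8H4O4 = 0.04038 × 204.22 = 8.247 g

8.247 g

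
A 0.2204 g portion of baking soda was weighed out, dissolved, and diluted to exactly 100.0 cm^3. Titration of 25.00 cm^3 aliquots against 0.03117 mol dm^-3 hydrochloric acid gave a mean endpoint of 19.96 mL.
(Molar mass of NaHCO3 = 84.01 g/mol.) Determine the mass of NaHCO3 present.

0.2091 g

NaHCO3 + HCl → NaCl + H2O + CO2
n(HCl) per titration = 0.01996 × 0.03117 = 6.222 × 10^-4 mol
n(NaHCO3) in each aliquot = 6.222 × 10^-4 mol (1:1 ratio)
n(NaHCO3) in the whole flask = 6.222 × 10^-4 × 100.0/25.00 = 2.489 × 10^-3 mol
mass of NaHCO3 = 2.489 × 10^-3 × 84.01 = 0.2091 g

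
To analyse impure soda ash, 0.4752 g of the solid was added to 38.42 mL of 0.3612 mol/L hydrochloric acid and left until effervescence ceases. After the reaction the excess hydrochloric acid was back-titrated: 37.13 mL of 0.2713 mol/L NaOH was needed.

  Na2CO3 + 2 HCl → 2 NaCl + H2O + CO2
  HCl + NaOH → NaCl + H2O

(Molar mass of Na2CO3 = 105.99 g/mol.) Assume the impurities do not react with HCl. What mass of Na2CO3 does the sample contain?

0.2016 g

n(HCl) added = 0.03842 × 0.3612 = 0.01388 mol
n(NaOH) used in back-titration = 0.03713 × 0.2713 = 0.01007 mol
n(HCl) left over = 0.01007 mol (1:1 ratio)
n(HCl) consumed by analyte = 0.01388 − 0.01007 = 3.804 × 10^-3 mol
From the 1:2 ratio, n(Na2CO3) = 1/2 × 3.804 × 10^-3 = 1.902 × 10^-3 mol
mass of Na2CO3 = 1.902 × 10^-3 × 105.99 = 0.2016 g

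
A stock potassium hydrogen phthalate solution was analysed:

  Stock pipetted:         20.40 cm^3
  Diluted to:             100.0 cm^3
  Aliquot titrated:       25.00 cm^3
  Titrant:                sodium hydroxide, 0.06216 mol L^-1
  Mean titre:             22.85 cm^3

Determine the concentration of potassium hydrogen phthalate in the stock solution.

0.2785 mol/L

KHC8H4O4 + NaOH → KNaC8H4O4 + H2O
n(NaOH) = 0.02285 × 0.06216 = 1.420 × 10^-3 mol
n(KHC8H4O4) in the aliquot = 1.420 × 10^-3 mol (1:1 ratio)
[KHC8H4O4]_dilute = 1.420 × 10^-3 / 0.02500 = 0.05681 mol/L
Dilution factor = 100.0 / 20.40 = 4.902
[KHC8H4O4]_stock = 0.05681 × 4.902 = 0.2785 mol/L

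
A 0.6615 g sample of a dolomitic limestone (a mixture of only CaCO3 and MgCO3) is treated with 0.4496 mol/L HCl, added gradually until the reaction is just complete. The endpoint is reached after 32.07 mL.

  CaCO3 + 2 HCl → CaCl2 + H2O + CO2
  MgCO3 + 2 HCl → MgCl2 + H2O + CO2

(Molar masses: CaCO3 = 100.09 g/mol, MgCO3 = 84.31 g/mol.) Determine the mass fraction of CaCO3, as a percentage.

n(HCl) = 0.03207 × 0.4496 = 0.01442 mol
Let x = n(CaCO3), y = n(MgCO3).
Titrant: 2x + 2y = 0.01442;  mass: 100.09x + 84.31y = 0.6615
Solving, x = 3.402 × 10^-3 mol, y = 3.808 × 10^-3 mol
mass of CaCO3 = 3.402 × 10^-3 × 100.09 = 0.3405 g
% CaCO3 = 0.3405 / 0.6615 × 100 = 51.47 %

51.47 %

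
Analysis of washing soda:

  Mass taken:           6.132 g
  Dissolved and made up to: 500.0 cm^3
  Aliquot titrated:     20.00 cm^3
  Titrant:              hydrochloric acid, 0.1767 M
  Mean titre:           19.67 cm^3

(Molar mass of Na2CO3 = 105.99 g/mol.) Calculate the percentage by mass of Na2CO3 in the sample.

Na2CO3 + 2 HCl → 2 NaCl + H2O + CO2
n(HCl) per titration = 0.01967 × 0.1767 = 3.476 × 10^-3 mol
From the 1:2 ratio, n(Na2CO3) in each aliquot = 1/2 × 3.476 × 10^-3 = 1.738 × 10^-3 mol
n(Na2CO3) in the whole flask = 1.738 × 10^-3 × 500.0/20.00 = 0.04345 mol
mass of Na2CO3 = 0.04345 × 105.99 = 4.605 g
% Na2CO3 = 4.605 / 6.132 × 100 = 75.10 %

75.10 %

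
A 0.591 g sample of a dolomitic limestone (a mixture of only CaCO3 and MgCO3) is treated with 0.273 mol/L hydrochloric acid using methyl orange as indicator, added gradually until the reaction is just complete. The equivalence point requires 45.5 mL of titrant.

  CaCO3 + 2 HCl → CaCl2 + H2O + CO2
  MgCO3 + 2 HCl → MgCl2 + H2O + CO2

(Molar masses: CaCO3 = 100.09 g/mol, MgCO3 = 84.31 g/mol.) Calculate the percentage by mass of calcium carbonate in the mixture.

72.3 %

n(HCl) = 0.0455 × 0.273 = 0.0124 mol
Let x = n(CaCO3), y = n(MgCO3).
Titrant: 2x + 2y = 0.0124;  mass: 100.09x + 84.31y = 0.591
Solving, x = 4.27 × 10^-3 mol, y = 1.94 × 10^-3 mol
mass of CaCO3 = 4.27 × 10^-3 × 100.09 = 0.427 g
% CaCO3 = 0.427 / 0.591 × 100 = 72.3 %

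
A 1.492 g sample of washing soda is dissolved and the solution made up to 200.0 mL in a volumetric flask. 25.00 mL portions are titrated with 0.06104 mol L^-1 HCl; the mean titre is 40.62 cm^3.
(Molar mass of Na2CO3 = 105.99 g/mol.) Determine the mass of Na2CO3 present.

Na2CO3 + 2 HCl → 2 NaCl + H2O + CO2
n(HCl) per titration = 0.04062 × 0.06104 = 2.479 × 10^-3 mol
From the 1:2 ratio, n(Na2CO3) in each aliquot = 1/2 × 2.479 × 10^-3 = 1.240 × 10^-3 mol
n(Na2CO3) in the whole flask = 1.240 × 10^-3 × 200.0/25.00 = 9.918 × 10^-3 mol
mass of Na2CO3 = 9.918 × 10^-3 × 105.99 = 1.051 g

1.051 g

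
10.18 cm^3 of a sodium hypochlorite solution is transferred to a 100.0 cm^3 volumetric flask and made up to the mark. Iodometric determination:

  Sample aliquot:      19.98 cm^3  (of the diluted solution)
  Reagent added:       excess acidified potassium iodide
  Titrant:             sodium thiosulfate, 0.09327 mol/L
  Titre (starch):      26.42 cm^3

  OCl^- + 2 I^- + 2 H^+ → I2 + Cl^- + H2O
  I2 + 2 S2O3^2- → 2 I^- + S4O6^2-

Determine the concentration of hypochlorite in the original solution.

0.6058 mol/L

n(S2O3^2-) = 0.02642 × 0.09327 = 2.464 × 10^-3 mol
n(I2) = n(S2O3^2-)/2 = 1.232 × 10^-3 mol
n(OCl^-) in the aliquot = 1.232 × 10^-3 mol (1:1 ratio)
[OCl^-]_dilute = 1.232 × 10^-3 / 0.01998 = 0.06167 mol/L
[OCl^-]_original = 0.06167 × 100.0/10.18 = 0.6058 mol/L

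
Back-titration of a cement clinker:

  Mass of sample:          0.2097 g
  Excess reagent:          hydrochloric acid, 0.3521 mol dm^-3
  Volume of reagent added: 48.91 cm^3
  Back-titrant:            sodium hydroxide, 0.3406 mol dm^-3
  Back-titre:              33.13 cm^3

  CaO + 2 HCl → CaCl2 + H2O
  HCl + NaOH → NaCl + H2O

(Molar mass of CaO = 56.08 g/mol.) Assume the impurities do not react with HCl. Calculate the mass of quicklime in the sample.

n(HCl) added = 0.04891 × 0.3521 = 0.01722 mol
n(NaOH) used in back-titration = 0.03313 × 0.3406 = 0.01128 mol
n(HCl) left over = 0.01128 mol (1:1 ratio)
n(HCl) consumed by analyte = 0.01722 − 0.01128 = 5.937 × 10^-3 mol
From the 1:2 ratio, n(CaO) = 1/2 × 5.937 × 10^-3 = 2.969 × 10^-3 mol
mass of CaO = 2.969 × 10^-3 × 56.08 = 0.1665 g

0.1665 g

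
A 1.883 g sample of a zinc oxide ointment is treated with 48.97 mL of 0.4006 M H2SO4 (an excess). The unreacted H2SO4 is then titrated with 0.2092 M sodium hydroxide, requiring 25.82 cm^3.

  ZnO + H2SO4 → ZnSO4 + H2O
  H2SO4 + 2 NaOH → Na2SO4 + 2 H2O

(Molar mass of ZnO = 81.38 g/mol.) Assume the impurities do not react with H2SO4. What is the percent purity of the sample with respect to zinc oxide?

73.11 %

n(H2SO4) added = 0.04897 × 0.4006 = 0.01962 mol
n(NaOH) used in back-titration = 0.02582 × 0.2092 = 5.402 × 10^-3 mol
From the 1:2 ratio, n(H2SO4) left over = 1/2 × 5.402 × 10^-3 = 2.701 × 10^-3 mol
n(H2SO4) consumed by analyte = 0.01962 − 2.701 × 10^-3 = 0.01692 mol
n(ZnO) = 0.01692 mol (1:1 ratio)
mass of ZnO = 0.01692 × 81.38 = 1.377 g
% ZnO = 1.377 / 1.883 × 100 = 73.11 %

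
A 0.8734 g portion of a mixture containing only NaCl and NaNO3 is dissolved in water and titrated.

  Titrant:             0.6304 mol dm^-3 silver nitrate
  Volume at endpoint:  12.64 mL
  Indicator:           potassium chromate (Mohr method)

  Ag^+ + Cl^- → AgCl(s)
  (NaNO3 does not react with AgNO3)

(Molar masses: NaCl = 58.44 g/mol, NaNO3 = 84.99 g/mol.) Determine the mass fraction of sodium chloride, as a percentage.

n(AgNO3) = 0.01264 × 0.6304 = 7.968 × 10^-3 mol
Let x = n(NaCl), y = n(NaNO3).
Titrant: 1x = 7.968 × 10^-3;  mass: 58.44x + 84.99y = 0.8734
Solving, x = 7.968 × 10^-3 mol, y = 4.797 × 10^-3 mol
mass of NaCl = 7.968 × 10^-3 × 58.44 = 0.4657 g
% NaCl = 0.4657 / 0.8734 × 100 = 53.32 %

53.32 %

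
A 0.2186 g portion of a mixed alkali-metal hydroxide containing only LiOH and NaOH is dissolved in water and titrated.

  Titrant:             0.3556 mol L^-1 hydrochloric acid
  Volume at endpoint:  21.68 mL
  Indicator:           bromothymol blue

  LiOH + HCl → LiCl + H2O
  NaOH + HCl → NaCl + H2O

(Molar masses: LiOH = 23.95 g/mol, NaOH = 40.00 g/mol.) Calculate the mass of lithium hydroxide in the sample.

0.1340 g

n(HCl) = 0.02168 × 0.3556 = 7.709 × 10^-3 mol
Let x = n(LiOH), y = n(NaOH).
Titrant: 1x + 1y = 7.709 × 10^-3;  mass: 23.95x + 40.00y = 0.2186
Solving, x = 5.594 × 10^-3 mol, y = 2.116 × 10^-3 mol
mass of LiOH = 5.594 × 10^-3 × 23.95 = 0.1340 g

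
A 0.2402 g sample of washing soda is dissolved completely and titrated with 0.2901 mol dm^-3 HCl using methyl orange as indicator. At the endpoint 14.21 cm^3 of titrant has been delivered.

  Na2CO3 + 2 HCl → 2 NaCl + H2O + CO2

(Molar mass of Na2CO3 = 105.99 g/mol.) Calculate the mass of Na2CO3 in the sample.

0.2185 g

n(HCl) = 0.01421 L × 0.2901 mol/L = 4.122 × 10^-3 mol
From the 1:2 ratio, n(Na2CO3) = 1/2 × 4.122 × 10^-3 = 2.061 × 10^-3 mol
mass of Na2CO3 = 2.061 × 10^-3 × 105.99 g/mol = 0.2185 g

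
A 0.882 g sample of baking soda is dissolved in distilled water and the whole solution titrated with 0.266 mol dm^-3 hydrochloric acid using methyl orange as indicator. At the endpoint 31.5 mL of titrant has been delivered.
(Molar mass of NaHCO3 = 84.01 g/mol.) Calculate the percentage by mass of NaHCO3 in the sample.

79.8 %

NaHCO3 + HCl → NaCl + H2O + CO2
n(HCl) = 0.0315 L × 0.266 mol/L = 8.38 × 10^-3 mol
n(NaHCO3) = 8.38 × 10^-3 mol (1:1 ratio)
mass of NaHCO3 = 8.38 × 10^-3 × 84.01 g/mol = 0.704 g
% NaHCO3 = 0.704 / 0.882 × 100 = 79.8 %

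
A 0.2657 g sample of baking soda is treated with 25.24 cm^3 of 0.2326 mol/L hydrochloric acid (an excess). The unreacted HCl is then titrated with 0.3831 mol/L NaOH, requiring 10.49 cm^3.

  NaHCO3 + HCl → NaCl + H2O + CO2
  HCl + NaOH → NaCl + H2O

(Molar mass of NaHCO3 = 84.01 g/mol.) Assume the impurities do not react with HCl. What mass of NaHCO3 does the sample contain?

n(HCl) added = 0.02524 × 0.2326 = 5.871 × 10^-3 mol
n(NaOH) used in back-titration = 0.01049 × 0.3831 = 4.019 × 10^-3 mol
n(HCl) left over = 4.019 × 10^-3 mol (1:1 ratio)
n(HCl) consumed by analyte = 5.871 × 10^-3 − 4.019 × 10^-3 = 1.852 × 10^-3 mol
n(NaHCO3) = 1.852 × 10^-3 mol (1:1 ratio)
mass of NaHCO3 = 1.852 × 10^-3 × 84.01 = 0.1556 g

0.1556 g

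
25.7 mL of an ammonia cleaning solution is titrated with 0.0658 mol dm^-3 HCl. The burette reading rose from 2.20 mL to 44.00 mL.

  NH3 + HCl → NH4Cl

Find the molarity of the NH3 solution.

0.107 mol/L

n(HCl) = 0.0418 L × 0.0658 mol/L = 2.75 × 10^-3 mol
n(NH3) = 2.75 × 10^-3 mol (1:1 mole ratio)
[NH3] = 2.75 × 10^-3 mol / 0.0257 L = 0.107 mol/L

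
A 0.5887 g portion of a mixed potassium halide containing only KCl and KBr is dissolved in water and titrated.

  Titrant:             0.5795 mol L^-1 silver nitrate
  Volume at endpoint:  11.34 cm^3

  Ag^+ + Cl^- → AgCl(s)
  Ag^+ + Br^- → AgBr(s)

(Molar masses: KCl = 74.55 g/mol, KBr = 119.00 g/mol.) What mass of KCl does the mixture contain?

0.3242 g

n(AgNO3) = 0.01134 × 0.5795 = 6.572 × 10^-3 mol
Let x = n(KCl), y = n(KBr).
Titrant: 1x + 1y = 6.572 × 10^-3;  mass: 74.55x + 119.00y = 0.5887
Solving, x = 4.349 × 10^-3 mol, y = 2.223 × 10^-3 mol
mass of KCl = 4.349 × 10^-3 × 74.55 = 0.3242 g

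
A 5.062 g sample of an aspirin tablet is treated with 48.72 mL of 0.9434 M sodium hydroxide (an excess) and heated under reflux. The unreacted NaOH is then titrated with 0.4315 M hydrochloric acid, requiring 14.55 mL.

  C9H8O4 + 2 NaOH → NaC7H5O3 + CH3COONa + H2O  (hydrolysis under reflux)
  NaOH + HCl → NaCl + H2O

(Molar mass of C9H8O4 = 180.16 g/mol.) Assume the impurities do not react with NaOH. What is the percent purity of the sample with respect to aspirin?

n(NaOH) added = 0.04872 × 0.9434 = 0.04596 mol
n(HCl) used in back-titration = 0.01455 × 0.4315 = 6.278 × 10^-3 mol
n(NaOH) left over = 6.278 × 10^-3 mol (1:1 ratio)
n(NaOH) consumed by analyte = 0.04596 − 6.278 × 10^-3 = 0.03968 mol
From the 1:2 ratio, n(C9H8O4) = 1/2 × 0.03968 = 0.01984 mol
mass of C9H8O4 = 0.01984 × 180.16 = 3.575 g
% C9H8O4 = 3.575 / 5.062 × 100 = 70.62 %

70.62 %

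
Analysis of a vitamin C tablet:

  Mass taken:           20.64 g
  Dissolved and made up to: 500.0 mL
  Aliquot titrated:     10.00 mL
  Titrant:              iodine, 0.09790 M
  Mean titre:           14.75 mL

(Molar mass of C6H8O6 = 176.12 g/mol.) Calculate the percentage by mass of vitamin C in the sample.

61.61 %

C6H8O6 + I2 → C6H6O6 + 2 HI
n(I2) per titration = 0.01475 × 0.09790 = 1.444 × 10^-3 mol
n(C6H8O6) in each aliquot = 1.444 × 10^-3 mol (1:1 ratio)
n(C6H8O6) in the whole flask = 1.444 × 10^-3 × 500.0/10.00 = 0.07220 mol
mass of C6H8O6 = 0.07220 × 176.12 = 12.72 g
% C6H8O6 = 12.72 / 20.64 × 100 = 61.61 %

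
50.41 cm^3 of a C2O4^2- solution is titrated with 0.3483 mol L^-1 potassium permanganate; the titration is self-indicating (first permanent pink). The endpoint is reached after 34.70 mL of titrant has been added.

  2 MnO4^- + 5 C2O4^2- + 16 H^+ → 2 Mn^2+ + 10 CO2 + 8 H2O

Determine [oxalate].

n(KMnO4) = 0.03470 L × 0.3483 mol/L = 0.01209 mol
From the 5:2 mole ratio, n(C2O4^2-) = 5/2 × 0.01209 = 0.03022 mol
[C2O4^2-] = 0.03022 mol / 0.05041 L = 0.5994 mol/L

0.5994 mol/L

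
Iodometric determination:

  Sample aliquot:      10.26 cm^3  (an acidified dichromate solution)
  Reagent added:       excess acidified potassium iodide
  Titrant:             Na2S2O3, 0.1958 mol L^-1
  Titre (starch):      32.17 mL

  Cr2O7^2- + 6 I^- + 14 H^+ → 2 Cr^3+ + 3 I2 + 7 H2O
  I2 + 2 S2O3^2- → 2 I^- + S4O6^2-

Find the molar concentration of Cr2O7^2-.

0.1023 mol/L

n(S2O3^2-) = 0.03217 × 0.1958 = 6.299 × 10^-3 mol
n(I2) = n(S2O3^2-)/2 = 3.149 × 10^-3 mol
From the 1:3 ratio, n(Cr2O7^2-) in the aliquot = 1/3 × 3.149 × 10^-3 = 1.050 × 10^-3 mol
[Cr2O7^2-] = 1.050 × 10^-3 / 0.01026 = 0.1023 mol/L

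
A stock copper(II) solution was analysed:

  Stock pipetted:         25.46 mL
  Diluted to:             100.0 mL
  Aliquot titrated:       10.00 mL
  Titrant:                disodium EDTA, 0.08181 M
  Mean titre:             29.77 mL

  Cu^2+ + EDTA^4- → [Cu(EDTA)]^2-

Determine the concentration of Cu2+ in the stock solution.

n(EDTA) = 0.02977 × 0.08181 = 2.435 × 10^-3 mol
n(Cu2+) in the aliquot = 2.435 × 10^-3 mol (1:1 ratio)
[Cu2+]_dilute = 2.435 × 10^-3 / 0.01000 = 0.2435 mol/L
Dilution factor = 100.0 / 25.46 = 3.928
[Cu2+]_stock = 0.2435 × 3.928 = 0.9566 mol/L

0.9566 M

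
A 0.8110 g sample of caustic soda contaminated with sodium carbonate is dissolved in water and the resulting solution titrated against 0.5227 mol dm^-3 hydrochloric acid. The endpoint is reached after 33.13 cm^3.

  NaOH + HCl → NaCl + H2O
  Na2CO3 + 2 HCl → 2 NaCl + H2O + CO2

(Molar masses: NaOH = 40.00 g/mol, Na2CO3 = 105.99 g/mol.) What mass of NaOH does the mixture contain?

n(HCl) = 0.03313 × 0.5227 = 0.01732 mol
Let x = n(NaOH), y = n(Na2CO3).
Titrant: 1x + 2y = 0.01732;  mass: 40.00x + 105.99y = 0.8110
Solving, x = 8.212 × 10^-3 mol, y = 4.552 × 10^-3 mol
mass of NaOH = 8.212 × 10^-3 × 40.00 = 0.3285 g

0.3285 g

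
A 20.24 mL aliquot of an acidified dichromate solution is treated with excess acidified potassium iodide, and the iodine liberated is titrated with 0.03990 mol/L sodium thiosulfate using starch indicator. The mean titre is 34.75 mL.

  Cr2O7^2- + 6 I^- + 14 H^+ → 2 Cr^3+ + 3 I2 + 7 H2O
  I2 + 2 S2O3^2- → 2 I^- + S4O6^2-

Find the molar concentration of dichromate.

0.01142 mol/L

n(S2O3^2-) = 0.03475 × 0.03990 = 1.387 × 10^-3 mol
n(I2) = n(S2O3^2-)/2 = 6.933 × 10^-4 mol
From the 1:3 ratio, n(Cr2O7^2-) in the aliquot = 1/3 × 6.933 × 10^-4 = 2.311 × 10^-4 mol
[Cr2O7^2-] = 2.311 × 10^-4 / 0.02024 = 0.01142 mol/L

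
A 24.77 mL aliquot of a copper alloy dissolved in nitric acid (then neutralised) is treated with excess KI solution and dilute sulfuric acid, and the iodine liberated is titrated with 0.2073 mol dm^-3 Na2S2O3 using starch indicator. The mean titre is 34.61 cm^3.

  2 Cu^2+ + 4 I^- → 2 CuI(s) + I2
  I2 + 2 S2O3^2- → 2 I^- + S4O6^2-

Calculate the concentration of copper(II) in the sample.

0.2897 mol/L

n(S2O3^2-) = 0.03461 × 0.2073 = 7.175 × 10^-3 mol
n(I2) = n(S2O3^2-)/2 = 3.587 × 10^-3 mol
From the 2:1 ratio, n(Cu2+) in the aliquot = 2/1 × 3.587 × 10^-3 = 7.175 × 10^-3 mol
[Cu2+] = 7.175 × 10^-3 / 0.02477 = 0.2897 mol/L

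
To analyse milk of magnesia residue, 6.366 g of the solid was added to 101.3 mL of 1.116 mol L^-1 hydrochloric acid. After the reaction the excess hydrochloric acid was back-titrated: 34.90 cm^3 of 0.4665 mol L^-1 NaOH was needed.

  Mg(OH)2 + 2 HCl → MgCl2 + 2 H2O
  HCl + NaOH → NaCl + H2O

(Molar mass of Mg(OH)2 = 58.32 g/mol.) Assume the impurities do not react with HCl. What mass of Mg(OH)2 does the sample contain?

2.822 g

n(HCl) added = 0.1013 × 1.116 = 0.1131 mol
n(NaOH) used in back-titration = 0.03490 × 0.4665 = 0.01628 mol
n(HCl) left over = 0.01628 mol (1:1 ratio)
n(HCl) consumed by analyte = 0.1131 − 0.01628 = 0.09677 mol
From the 1:2 ratio, n(Mg(OH)2) = 1/2 × 0.09677 = 0.04838 mol
mass of Mg(OH)2 = 0.04838 × 58.32 = 2.822 g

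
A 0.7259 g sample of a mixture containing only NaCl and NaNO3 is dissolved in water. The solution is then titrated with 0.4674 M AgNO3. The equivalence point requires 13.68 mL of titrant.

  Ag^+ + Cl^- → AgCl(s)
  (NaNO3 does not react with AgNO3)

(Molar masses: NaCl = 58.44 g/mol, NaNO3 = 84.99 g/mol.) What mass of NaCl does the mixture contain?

n(AgNO3) = 0.01368 × 0.4674 = 6.394 × 10^-3 mol
Let x = n(NaCl), y = n(NaNO3).
Titrant: 1x = 6.394 × 10^-3;  mass: 58.44x + 84.99y = 0.7259
Solving, x = 6.394 × 10^-3 mol, y = 4.144 × 10^-3 mol
mass of NaCl = 6.394 × 10^-3 × 58.44 = 0.3737 g

0.3737 g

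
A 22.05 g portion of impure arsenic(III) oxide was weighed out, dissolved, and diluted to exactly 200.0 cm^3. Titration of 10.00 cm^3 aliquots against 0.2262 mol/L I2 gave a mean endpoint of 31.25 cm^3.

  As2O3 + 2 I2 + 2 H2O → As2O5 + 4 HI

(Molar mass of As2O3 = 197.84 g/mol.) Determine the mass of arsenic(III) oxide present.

13.98 g

n(I2) per titration = 0.03125 × 0.2262 = 7.069 × 10^-3 mol
From the 1:2 ratio, n(As2O3) in each aliquot = 1/2 × 7.069 × 10^-3 = 3.534 × 10^-3 mol
n(As2O3) in the whole flask = 3.534 × 10^-3 × 200.0/10.00 = 0.07069 mol
mass of As2O3 = 0.07069 × 197.84 = 13.98 g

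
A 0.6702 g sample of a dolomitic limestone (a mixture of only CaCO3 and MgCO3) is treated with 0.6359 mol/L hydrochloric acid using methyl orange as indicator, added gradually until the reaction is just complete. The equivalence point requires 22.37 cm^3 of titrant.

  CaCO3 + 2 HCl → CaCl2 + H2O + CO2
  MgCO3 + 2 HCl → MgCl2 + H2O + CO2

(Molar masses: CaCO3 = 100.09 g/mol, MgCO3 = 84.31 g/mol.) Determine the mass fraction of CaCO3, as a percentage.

66.76 %

n(HCl) = 0.02237 × 0.6359 = 0.01423 mol
Let x = n(CaCO3), y = n(MgCO3).
Titrant: 2x + 2y = 0.01423;  mass: 100.09x + 84.31y = 0.6702
Solving, x = 4.470 × 10^-3 mol, y = 2.642 × 10^-3 mol
mass of CaCO3 = 4.470 × 10^-3 × 100.09 = 0.4474 g
% CaCO3 = 0.4474 / 0.6702 × 100 = 66.76 %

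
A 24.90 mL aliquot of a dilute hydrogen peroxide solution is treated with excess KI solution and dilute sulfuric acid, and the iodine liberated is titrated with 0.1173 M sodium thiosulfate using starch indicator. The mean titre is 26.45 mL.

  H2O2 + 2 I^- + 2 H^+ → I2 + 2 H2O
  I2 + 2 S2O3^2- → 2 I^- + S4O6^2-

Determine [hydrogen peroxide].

0.06230 M

n(S2O3^2-) = 0.02645 × 0.1173 = 3.103 × 10^-3 mol
n(I2) = n(S2O3^2-)/2 = 1.551 × 10^-3 mol
n(H2O2) in the aliquot = 1.551 × 10^-3 mol (1:1 ratio)
[H2O2] = 1.551 × 10^-3 / 0.02490 = 0.06230 mol/L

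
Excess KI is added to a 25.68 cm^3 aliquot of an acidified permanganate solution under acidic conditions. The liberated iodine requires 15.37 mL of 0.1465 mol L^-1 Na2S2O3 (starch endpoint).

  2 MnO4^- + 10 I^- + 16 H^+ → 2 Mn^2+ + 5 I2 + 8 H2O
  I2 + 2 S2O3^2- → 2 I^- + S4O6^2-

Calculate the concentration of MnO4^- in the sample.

n(S2O3^2-) = 0.01537 × 0.1465 = 2.252 × 10^-3 mol
n(I2) = n(S2O3^2-)/2 = 1.126 × 10^-3 mol
From the 2:5 ratio, n(MnO4^-) in the aliquot = 2/5 × 1.126 × 10^-3 = 4.503 × 10^-4 mol
[MnO4^-] = 4.503 × 10^-4 / 0.02568 = 0.01754 mol/L

0.01754 mol/L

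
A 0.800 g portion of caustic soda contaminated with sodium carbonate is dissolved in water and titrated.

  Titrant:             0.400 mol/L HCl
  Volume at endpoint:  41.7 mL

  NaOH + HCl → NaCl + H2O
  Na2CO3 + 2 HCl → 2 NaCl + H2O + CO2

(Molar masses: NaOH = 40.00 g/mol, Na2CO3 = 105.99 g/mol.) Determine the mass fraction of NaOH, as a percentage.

32.3 %

n(HCl) = 0.0417 × 0.400 = 0.0167 mol
Let x = n(NaOH), y = n(Na2CO3).
Titrant: 1x + 2y = 0.0167;  mass: 40.00x + 105.99y = 0.800
Solving, x = 6.46 × 10^-3 mol, y = 5.11 × 10^-3 mol
mass of NaOH = 6.46 × 10^-3 × 40.00 = 0.258 g
% NaOH = 0.258 / 0.800 × 100 = 32.3 %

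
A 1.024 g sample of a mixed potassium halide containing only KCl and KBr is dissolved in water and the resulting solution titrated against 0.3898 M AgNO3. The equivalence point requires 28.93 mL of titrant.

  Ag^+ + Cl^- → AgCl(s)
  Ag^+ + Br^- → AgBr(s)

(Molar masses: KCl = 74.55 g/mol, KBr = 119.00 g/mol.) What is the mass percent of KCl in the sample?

n(AgNO3) = 0.02893 × 0.3898 = 0.01128 mol
Let x = n(KCl), y = n(KBr).
Titrant: 1x + 1y = 0.01128;  mass: 74.55x + 119.00y = 1.024
Solving, x = 7.153 × 10^-3 mol, y = 4.124 × 10^-3 mol
mass of KCl = 7.153 × 10^-3 × 74.55 = 0.5333 g
% KCl = 0.5333 / 1.024 × 100 = 52.08 %

52.08 %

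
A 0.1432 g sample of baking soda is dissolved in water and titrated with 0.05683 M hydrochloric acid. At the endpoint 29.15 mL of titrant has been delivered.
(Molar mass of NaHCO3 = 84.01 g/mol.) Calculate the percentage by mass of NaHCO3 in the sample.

97.19 %

NaHCO3 + HCl → NaCl + H2O + CO2
n(HCl) = 0.02915 L × 0.05683 mol/L = 1.657 × 10^-3 mol
n(NaHCO3) = 1.657 × 10^-3 mol (1:1 ratio)
mass of NaHCO3 = 1.657 × 10^-3 × 84.01 g/mol = 0.1392 g
% NaHCO3 = 0.1392 / 0.1432 × 100 = 97.19 %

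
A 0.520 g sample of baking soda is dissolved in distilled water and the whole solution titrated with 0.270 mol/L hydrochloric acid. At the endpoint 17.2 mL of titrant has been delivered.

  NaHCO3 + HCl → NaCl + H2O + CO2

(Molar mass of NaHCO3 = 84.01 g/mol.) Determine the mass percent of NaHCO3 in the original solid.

n(HCl) = 0.0172 L × 0.270 mol/L = 4.64 × 10^-3 mol
n(NaHCO3) = 4.64 × 10^-3 mol (1:1 ratio)
mass of NaHCO3 = 4.64 × 10^-3 × 84.01 g/mol = 0.390 g
% NaHCO3 = 0.390 / 0.520 × 100 = 75.0 %

75.0 %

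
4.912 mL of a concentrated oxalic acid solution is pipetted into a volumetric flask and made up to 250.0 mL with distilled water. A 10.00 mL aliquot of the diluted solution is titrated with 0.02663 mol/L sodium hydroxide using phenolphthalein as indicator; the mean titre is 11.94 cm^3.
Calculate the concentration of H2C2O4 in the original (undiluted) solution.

0.8091 mol/L

H2C2O4 + 2 NaOH → Na2C2O4 + 2 H2O
n(NaOH) = 0.01194 × 0.02663 = 3.180 × 10^-4 mol
From the 1:2 ratio, n(H2C2O4) in the aliquot = 1/2 × 3.180 × 10^-4 = 1.590 × 10^-4 mol
[H2C2O4]_dilute = 1.590 × 10^-4 / 0.01000 = 0.01590 mol/L
Dilution factor = 250.0 / 4.912 = 50.90
[H2C2O4]_stock = 0.01590 × 50.90 = 0.8091 mol/L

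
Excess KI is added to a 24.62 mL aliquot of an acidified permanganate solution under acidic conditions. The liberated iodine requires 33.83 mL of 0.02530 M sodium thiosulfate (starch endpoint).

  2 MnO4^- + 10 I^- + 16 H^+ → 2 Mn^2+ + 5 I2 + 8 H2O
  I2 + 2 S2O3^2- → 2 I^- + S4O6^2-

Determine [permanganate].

0.006953 M

n(S2O3^2-) = 0.03383 × 0.02530 = 8.559 × 10^-4 mol
n(I2) = n(S2O3^2-)/2 = 4.279 × 10^-4 mol
From the 2:5 ratio, n(MnO4^-) in the aliquot = 2/5 × 4.279 × 10^-4 = 1.712 × 10^-4 mol
[MnO4^-] = 1.712 × 10^-4 / 0.02462 = 0.006953 mol/L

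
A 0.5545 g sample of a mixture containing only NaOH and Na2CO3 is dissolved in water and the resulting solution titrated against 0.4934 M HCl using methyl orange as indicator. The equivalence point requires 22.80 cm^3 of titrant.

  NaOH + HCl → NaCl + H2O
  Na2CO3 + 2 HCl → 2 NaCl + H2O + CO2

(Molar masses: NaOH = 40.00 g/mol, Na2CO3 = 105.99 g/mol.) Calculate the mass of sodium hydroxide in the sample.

0.1283 g

n(HCl) = 0.02280 × 0.4934 = 0.01125 mol
Let x = n(NaOH), y = n(Na2CO3).
Titrant: 1x + 2y = 0.01125;  mass: 40.00x + 105.99y = 0.5545
Solving, x = 3.206 × 10^-3 mol, y = 4.022 × 10^-3 mol
mass of NaOH = 3.206 × 10^-3 × 40.00 = 0.1283 g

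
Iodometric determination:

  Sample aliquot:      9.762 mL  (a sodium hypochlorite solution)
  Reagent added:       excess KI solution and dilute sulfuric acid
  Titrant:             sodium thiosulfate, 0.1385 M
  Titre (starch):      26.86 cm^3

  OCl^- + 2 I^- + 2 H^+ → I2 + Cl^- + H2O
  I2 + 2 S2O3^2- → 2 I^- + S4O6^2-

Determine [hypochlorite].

n(S2O3^2-) = 0.02686 × 0.1385 = 3.720 × 10^-3 mol
n(I2) = n(S2O3^2-)/2 = 1.860 × 10^-3 mol
n(OCl^-) in the aliquot = 1.860 × 10^-3 mol (1:1 ratio)
[OCl^-] = 1.860 × 10^-3 / 0.009762 = 0.1905 mol/L

0.1905 M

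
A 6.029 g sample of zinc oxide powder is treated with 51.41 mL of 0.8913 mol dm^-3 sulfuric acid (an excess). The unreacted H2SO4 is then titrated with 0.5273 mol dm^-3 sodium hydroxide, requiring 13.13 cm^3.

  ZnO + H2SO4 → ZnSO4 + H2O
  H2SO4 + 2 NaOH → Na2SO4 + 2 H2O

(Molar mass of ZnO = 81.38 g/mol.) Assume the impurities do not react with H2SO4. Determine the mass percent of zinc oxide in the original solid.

57.18 %

n(H2SO4) added = 0.05141 × 0.8913 = 0.04582 mol
n(NaOH) used in back-titration = 0.01313 × 0.5273 = 6.923 × 10^-3 mol
From the 1:2 ratio, n(H2SO4) left over = 1/2 × 6.923 × 10^-3 = 3.462 × 10^-3 mol
n(H2SO4) consumed by analyte = 0.04582 − 3.462 × 10^-3 = 0.04236 mol
n(ZnO) = 0.04236 mol (1:1 ratio)
mass of ZnO = 0.04236 × 81.38 = 3.447 g
% ZnO = 3.447 / 6.029 × 100 = 57.18 %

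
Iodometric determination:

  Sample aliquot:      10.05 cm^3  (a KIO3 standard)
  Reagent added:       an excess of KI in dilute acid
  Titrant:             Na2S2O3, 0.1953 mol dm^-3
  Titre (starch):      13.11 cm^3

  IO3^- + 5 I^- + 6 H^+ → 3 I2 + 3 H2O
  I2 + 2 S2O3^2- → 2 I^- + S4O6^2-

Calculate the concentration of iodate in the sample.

0.04246 mol/L

n(S2O3^2-) = 0.01311 × 0.1953 = 2.560 × 10^-3 mol
n(I2) = n(S2O3^2-)/2 = 1.280 × 10^-3 mol
From the 1:3 ratio, n(IO3^-) in the aliquot = 1/3 × 1.280 × 10^-3 = 4.267 × 10^-4 mol
[IO3^-] = 4.267 × 10^-4 / 0.01005 = 0.04246 mol/L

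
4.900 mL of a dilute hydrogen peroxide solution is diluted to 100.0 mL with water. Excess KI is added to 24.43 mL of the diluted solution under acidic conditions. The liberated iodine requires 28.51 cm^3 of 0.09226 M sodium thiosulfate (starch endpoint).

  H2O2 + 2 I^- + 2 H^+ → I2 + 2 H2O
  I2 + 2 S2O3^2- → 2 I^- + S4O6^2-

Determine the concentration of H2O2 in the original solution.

n(S2O3^2-) = 0.02851 × 0.09226 = 2.630 × 10^-3 mol
n(I2) = n(S2O3^2-)/2 = 1.315 × 10^-3 mol
n(H2O2) in the aliquot = 1.315 × 10^-3 mol (1:1 ratio)
[H2O2]_dilute = 1.315 × 10^-3 / 0.02443 = 0.05383 mol/L
[H2O2]_original = 0.05383 × 100.0/4.900 = 1.099 mol/L

1.099 M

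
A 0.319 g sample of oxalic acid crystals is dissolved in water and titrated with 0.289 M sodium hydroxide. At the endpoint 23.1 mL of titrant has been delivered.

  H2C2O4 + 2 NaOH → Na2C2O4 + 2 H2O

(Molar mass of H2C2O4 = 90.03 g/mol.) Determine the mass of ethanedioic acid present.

0.301 g

n(NaOH) = 0.0231 L × 0.289 mol/L = 6.68 × 10^-3 mol
From the 1:2 ratio, n(H2C2O4) = 1/2 × 6.68 × 10^-3 = 3.34 × 10^-3 mol
mass of H2C2O4 = 3.34 × 10^-3 × 90.03 g/mol = 0.301 g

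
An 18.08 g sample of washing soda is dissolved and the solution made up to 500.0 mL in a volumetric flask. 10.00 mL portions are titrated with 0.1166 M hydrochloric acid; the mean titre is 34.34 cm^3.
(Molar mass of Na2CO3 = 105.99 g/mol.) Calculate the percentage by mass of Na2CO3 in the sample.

Na2CO3 + 2 HCl → 2 NaCl + H2O + CO2
n(HCl) per titration = 0.03434 × 0.1166 = 4.004 × 10^-3 mol
From the 1:2 ratio, n(Na2CO3) in each aliquot = 1/2 × 4.004 × 10^-3 = 2.002 × 10^-3 mol
n(Na2CO3) in the whole flask = 2.002 × 10^-3 × 500.0/10.00 = 0.1001 mol
mass of Na2CO3 = 0.1001 × 105.99 = 10.61 g
% Na2CO3 = 10.61 / 18.08 × 100 = 58.68 %

58.68 %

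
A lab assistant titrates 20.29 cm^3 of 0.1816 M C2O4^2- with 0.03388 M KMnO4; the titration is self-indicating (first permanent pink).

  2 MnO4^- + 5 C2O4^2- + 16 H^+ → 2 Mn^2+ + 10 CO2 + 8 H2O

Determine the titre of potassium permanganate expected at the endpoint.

n(C2O4^2-) = 0.02029 L × 0.1816 mol/L = 3.685 × 10^-3 mol
From the 2:5 stoichiometry, n(KMnO4) = 2/5 × 3.685 × 10^-3 = 1.474 × 10^-3 mol
V(KMnO4) = 1.474 × 10^-3 mol / 0.03388 mol/L = 0.04350 L = 43.50 mL

43.50 mL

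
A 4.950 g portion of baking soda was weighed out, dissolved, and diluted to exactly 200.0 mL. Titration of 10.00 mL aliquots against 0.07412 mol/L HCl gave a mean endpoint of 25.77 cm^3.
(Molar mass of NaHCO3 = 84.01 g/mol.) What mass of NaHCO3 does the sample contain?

3.209 g

NaHCO3 + HCl → NaCl + H2O + CO2
n(HCl) per titration = 0.02577 × 0.07412 = 1.910 × 10^-3 mol
n(NaHCO3) in each aliquot = 1.910 × 10^-3 mol (1:1 ratio)
n(NaHCO3) in the whole flask = 1.910 × 10^-3 × 200.0/10.00 = 0.03820 mol
mass of NaHCO3 = 0.03820 × 84.01 = 3.209 g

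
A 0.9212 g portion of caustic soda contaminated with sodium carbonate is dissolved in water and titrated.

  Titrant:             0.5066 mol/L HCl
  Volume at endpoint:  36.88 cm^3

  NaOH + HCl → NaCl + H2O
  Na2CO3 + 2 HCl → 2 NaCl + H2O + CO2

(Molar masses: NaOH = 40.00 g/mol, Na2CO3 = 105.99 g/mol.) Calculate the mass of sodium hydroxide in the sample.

0.2122 g

n(HCl) = 0.03688 × 0.5066 = 0.01868 mol
Let x = n(NaOH), y = n(Na2CO3).
Titrant: 1x + 2y = 0.01868;  mass: 40.00x + 105.99y = 0.9212
Solving, x = 5.304 × 10^-3 mol, y = 6.690 × 10^-3 mol
mass of NaOH = 5.304 × 10^-3 × 40.00 = 0.2122 g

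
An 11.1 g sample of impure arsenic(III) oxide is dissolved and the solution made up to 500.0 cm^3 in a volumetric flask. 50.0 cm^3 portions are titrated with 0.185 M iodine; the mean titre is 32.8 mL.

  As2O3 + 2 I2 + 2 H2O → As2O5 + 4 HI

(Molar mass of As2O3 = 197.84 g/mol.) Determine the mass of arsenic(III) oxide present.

n(I2) per titration = 0.0328 × 0.185 = 6.07 × 10^-3 mol
From the 1:2 ratio, n(As2O3) in each aliquot = 1/2 × 6.07 × 10^-3 = 3.03 × 10^-3 mol
n(As2O3) in the whole flask = 3.03 × 10^-3 × 500.0/50.0 = 0.0303 mol
mass of As2O3 = 0.0303 × 197.84 = 6.00 g

6.00 g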